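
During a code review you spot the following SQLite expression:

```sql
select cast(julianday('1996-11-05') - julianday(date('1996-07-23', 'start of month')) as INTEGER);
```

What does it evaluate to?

`start of month` rewinds 1996-07-23 to 1996-07-01.
30 days remain in July 1996 after the 1st (31 − 1).
August 1996: 31 days.
September 1996: 30 days.
October 1996: 31 days.
Then 5 days into November 1996.
Total: 30 + 31 + 30 + 31 + 5 = 127.

127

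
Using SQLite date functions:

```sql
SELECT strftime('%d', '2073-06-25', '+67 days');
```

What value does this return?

31

First apply '+67 days': 2073-06-25 → 2073-08-31.
`%d` extracts the 2-digit day of month: 31.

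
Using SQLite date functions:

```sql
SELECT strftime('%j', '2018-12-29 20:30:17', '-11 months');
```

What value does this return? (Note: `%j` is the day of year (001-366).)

First apply '-11 months': 2018-12-29 20:30:17 → 2018-01-29 20:30:17.
Day-of-year for 2018-01-29: days since 2018-01-01 inclusive = 29, zero-padded to 029.

029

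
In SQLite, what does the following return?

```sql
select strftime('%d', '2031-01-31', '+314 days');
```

First apply '+314 days': 2031-01-31 → 2031-12-11.
`%d` extracts the 2-digit day of month: 11.

11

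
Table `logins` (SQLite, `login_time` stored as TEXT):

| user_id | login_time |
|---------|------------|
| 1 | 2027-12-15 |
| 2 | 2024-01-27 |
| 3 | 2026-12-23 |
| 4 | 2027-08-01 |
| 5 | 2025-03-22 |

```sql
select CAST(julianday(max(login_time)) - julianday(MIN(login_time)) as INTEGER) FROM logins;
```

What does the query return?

1418

MIN = 2024-01-27, MAX = 2027-12-15.
4 days remain in January 2024 after the 27th (31 − 27).
Full months from February 2024 through November 2027 contribute their day counts.
Then 15 days into December 2027.
Total: 4 + 29 + 31 + 30 + 31 + 30 + 31 + 31 + 30 + 31 + 30 + 31 + 31 + 28 + 31 + 30 + 31 + 30 + 31 + 31 + 30 + 31 + 30 + 31 + 31 + 28 + 31 + 30 + 31 + 30 + 31 + 31 + 30 + 31 + 30 + 31 + 31 + 28 + 31 + 30 + 31 + 30 + 31 + 31 + 30 + 31 + 30 + 15 = 1418.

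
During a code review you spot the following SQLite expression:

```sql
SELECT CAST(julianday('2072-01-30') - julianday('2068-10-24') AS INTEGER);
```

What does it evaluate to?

1193

7 days remain in October 2068 after the 24th (31 − 24).
Full months from November 2068 through December 2071 contribute their day counts.
Then 30 days into January 2072.
Total: 7 + 30 + 31 + 31 + 28 + 31 + 30 + 31 + 30 + 31 + 31 + 30 + 31 + 30 + 31 + 31 + 28 + 31 + 30 + 31 + 30 + 31 + 31 + 30 + 31 + 30 + 31 + 31 + 28 + 31 + 30 + 31 + 30 + 31 + 31 + 30 + 31 + 30 + 31 + 30 = 1193.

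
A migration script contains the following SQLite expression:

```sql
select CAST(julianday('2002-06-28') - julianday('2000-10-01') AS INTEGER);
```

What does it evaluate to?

635

30 days remain in October 2000 after the 1st (31 − 1).
Full months from November 2000 through May 2002 contribute their day counts.
Then 28 days into June 2002.
Total: 30 + 30 + 31 + 31 + 28 + 31 + 30 + 31 + 30 + 31 + 31 + 30 + 31 + 30 + 31 + 31 + 28 + 31 + 30 + 31 + 28 = 635.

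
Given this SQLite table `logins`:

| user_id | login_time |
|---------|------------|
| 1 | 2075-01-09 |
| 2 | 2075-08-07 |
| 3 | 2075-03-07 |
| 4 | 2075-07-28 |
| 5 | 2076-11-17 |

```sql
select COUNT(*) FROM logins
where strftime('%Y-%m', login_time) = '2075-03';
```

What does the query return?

Rows with year-month 2075-03: 2075-03-07 → 1.

1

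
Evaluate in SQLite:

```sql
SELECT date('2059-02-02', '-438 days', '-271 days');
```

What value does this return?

2057-02-23

Applying '-438 days' to 2059-02-02: counting 438 days back gives 2057-11-21.
Applying '-271 days' to 2057-11-21: counting 271 days back gives 2057-02-23.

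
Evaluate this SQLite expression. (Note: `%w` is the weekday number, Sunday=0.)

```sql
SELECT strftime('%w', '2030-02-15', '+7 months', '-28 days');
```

0

First apply '+7 months', '-28 days': 2030-02-15 → 2030-08-18.
2030-08-18 is a Sunday; with Sunday=0 that is 0.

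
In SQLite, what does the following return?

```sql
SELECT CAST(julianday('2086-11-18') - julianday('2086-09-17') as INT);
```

13 days remain in September 2086 after the 17th (30 − 17).
October 2086: 31 days.
Then 18 days into November 2086.
Total: 13 + 31 + 18 = 62.

62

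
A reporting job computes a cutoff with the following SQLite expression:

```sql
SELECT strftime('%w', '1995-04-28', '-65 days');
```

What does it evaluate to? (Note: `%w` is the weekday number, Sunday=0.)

3

First apply '-65 days': 1995-04-28 → 1995-02-22.
1995-02-22 is a Wednesday; with Sunday=0 that is 3.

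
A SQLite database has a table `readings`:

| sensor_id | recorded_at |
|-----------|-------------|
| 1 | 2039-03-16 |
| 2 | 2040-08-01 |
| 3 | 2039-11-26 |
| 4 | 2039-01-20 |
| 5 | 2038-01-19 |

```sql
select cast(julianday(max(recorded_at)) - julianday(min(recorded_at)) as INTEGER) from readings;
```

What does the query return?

MIN = 2038-01-19, MAX = 2040-08-01.
12 days remain in January 2038 after the 19th (31 − 19).
Full months from February 2038 through July 2040 contribute their day counts.
Then 1 day into August 2040.
Total: 12 + 28 + 31 + 30 + 31 + 30 + 31 + 31 + 30 + 31 + 30 + 31 + 31 + 28 + 31 + 30 + 31 + 30 + 31 + 31 + 30 + 31 + 30 + 31 + 31 + 29 + 31 + 30 + 31 + 30 + 31 + 1 = 925.

925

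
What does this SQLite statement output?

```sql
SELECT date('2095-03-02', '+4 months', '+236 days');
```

2096-02-23

Adding +4 months to 2095-03-02 gives 2095-07-02.
Applying '+236 days' to 2095-07-02: counting 236 days forward gives 2096-02-23.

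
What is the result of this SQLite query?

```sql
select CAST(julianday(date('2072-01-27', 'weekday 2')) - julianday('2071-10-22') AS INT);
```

103

`weekday 2` advances to the next Tuesday; 2072-01-27 is a Wednesday, so it moves forward to 2072-02-02.
9 days remain in October 2071 after the 22nd (31 − 22).
November 2071: 30 days.
December 2071: 31 days.
January 2072: 31 days.
Then 2 days into February 2072.
Total: 9 + 30 + 31 + 31 + 2 = 103.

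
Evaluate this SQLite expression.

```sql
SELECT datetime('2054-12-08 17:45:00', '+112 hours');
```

2054-12-13 09:45:00

+112 hours from 2054-12-08 17:45:00 is 2054-12-13 09:45:00 (crosses midnight).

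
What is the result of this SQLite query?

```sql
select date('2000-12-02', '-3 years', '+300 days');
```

1998-09-28

Adding -3 years to 2000-12-02 gives 1997-12-02.
Applying '+300 days' to 1997-12-02: counting 300 days forward gives 1998-09-28.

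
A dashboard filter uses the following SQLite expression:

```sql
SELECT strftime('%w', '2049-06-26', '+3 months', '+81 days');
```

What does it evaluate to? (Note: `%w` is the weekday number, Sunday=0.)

4

First apply '+3 months', '+81 days': 2049-06-26 → 2049-12-16.
2049-12-16 is a Thursday; with Sunday=0 that is 4.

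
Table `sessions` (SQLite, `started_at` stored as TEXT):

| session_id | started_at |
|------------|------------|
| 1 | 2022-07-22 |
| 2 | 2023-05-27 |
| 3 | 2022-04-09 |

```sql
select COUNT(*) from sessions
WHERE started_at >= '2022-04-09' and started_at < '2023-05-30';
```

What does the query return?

Rows in [2022-04-09, 2023-05-30): 2022-07-22, 2023-05-27, 2022-04-09 → 3 rows.

3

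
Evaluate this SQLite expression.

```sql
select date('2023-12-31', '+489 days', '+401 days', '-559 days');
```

Applying '+489 days' to 2023-12-31: counting 489 days forward gives 2025-05-03.
Applying '+401 days' to 2025-05-03: counting 401 days forward gives 2026-06-08.
Applying '-559 days' to 2026-06-08: counting 559 days back gives 2024-11-26.

2024-11-26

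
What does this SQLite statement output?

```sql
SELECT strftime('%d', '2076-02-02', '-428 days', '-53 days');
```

First apply '-428 days', '-53 days': 2076-02-02 → 2074-10-09.
`%d` extracts the 2-digit day of month: 09.

09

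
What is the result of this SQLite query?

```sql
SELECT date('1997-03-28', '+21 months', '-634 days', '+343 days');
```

Adding +21 months to 1997-03-28 gives 1998-12-28.
Applying '-634 days' to 1998-12-28: counting 634 days back gives 1997-04-03.
Applying '+343 days' to 1997-04-03: counting 343 days forward gives 1998-03-12.

1998-03-12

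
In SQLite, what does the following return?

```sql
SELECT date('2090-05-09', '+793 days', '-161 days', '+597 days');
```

Applying '+793 days' to 2090-05-09: counting 793 days forward gives 2092-07-10.
Applying '-161 days' to 2092-07-10: counting 161 days back gives 2092-01-31.
Applying '+597 days' to 2092-01-31: counting 597 days forward gives 2093-09-19.

2093-09-19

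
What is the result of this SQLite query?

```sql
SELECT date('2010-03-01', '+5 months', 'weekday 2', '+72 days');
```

Adding +5 months to 2010-03-01 gives 2010-08-01.
`weekday 2` advances to the next Tuesday; 2010-08-01 is a Sunday, so it moves forward to 2010-08-03.
Applying '+72 days' to 2010-08-03: counting 72 days forward gives 2010-10-14.

2010-10-14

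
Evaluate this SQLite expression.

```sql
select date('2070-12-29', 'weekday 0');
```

2071-01-04

`weekday 0` advances to the next Sunday; 2070-12-29 is a Monday, so it moves forward to 2071-01-04.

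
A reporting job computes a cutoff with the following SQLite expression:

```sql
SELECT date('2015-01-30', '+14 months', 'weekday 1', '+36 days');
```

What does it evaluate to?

Adding +14 months to 2015-01-30 gives 2016-03-30.
`weekday 1` advances to the next Monday; 2016-03-30 is a Wednesday, so it moves forward to 2016-04-04.
April 2016 has 30 days; 26 remain after the 4th, so 27 days reach 2016-05-01.
Advancing 9 more days within May lands on 2016-05-10.

2016-05-10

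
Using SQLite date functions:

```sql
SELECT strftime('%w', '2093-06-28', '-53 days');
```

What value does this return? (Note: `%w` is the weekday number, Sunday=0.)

3

First apply '-53 days': 2093-06-28 → 2093-05-06.
2093-05-06 is a Wednesday; with Sunday=0 that is 3.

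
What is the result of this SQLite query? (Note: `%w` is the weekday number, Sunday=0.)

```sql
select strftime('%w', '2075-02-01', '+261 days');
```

0

First apply '+261 days': 2075-02-01 → 2075-10-20.
2075-10-20 is a Sunday; with Sunday=0 that is 0.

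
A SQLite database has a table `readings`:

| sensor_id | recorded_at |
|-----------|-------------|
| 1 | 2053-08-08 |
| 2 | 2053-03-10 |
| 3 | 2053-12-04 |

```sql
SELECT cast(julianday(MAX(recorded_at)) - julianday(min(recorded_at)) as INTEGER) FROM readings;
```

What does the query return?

269

MIN = 2053-03-10, MAX = 2053-12-04.
21 days remain in March 2053 after the 10th (31 − 10).
Full months from April 2053 through November 2053 contribute their day counts.
Then 4 days into December 2053.
Total: 21 + 30 + 31 + 30 + 31 + 31 + 30 + 31 + 30 + 4 = 269.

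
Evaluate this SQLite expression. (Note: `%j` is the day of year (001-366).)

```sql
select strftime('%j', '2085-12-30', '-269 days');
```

095

First apply '-269 days': 2085-12-30 → 2085-04-05.
Day-of-year for 2085-04-05: days since 2085-01-01 inclusive = 95, zero-padded to 095.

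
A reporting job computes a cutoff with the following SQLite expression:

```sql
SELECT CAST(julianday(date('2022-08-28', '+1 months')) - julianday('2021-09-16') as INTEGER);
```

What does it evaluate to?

377

Adding +1 month to 2022-08-28 gives 2022-09-28.
14 days remain in September 2021 after the 16th (30 − 16).
Full months from October 2021 through August 2022 contribute their day counts.
Then 28 days into September 2022.
Total: 14 + 31 + 30 + 31 + 31 + 28 + 31 + 30 + 31 + 30 + 31 + 31 + 28 = 377.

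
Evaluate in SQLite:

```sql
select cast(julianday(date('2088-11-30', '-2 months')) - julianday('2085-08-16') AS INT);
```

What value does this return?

Adding -2 months to 2088-11-30 gives 2088-09-30.
15 days remain in August 2085 after the 16th (31 − 16).
Full months from September 2085 through August 2088 contribute their day counts.
Then 30 days into September 2088.
Total: 15 + 30 + 31 + 30 + 31 + 31 + 28 + 31 + 30 + 31 + 30 + 31 + 31 + 30 + 31 + 30 + 31 + 31 + 28 + 31 + 30 + 31 + 30 + 31 + 31 + 30 + 31 + 30 + 31 + 31 + 29 + 31 + 30 + 31 + 30 + 31 + 31 + 30 = 1141.

1141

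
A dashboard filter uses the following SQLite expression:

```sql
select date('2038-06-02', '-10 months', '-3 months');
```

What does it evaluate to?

2037-05-02

Adding -10 months to 2038-06-02 gives 2037-08-02.
Adding -3 months to 2037-08-02 gives 2037-05-02.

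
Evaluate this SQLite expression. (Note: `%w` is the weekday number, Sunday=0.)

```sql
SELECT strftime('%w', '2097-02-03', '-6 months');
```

First apply '-6 months': 2097-02-03 → 2096-08-03.
2096-08-03 is a Friday; with Sunday=0 that is 5.

5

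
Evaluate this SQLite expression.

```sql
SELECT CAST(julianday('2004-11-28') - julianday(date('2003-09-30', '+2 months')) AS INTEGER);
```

Adding +2 months to 2003-09-30 gives 2003-11-30.
0 days remain in November 2003 after the 30th (30 − 30).
Full months from December 2003 through October 2004 contribute their day counts.
Then 28 days into November 2004.
Total: 0 + 31 + 31 + 29 + 31 + 30 + 31 + 30 + 31 + 31 + 30 + 31 + 28 = 364.

364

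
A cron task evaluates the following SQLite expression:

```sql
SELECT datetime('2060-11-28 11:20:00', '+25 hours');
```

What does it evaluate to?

2060-11-29 12:20:00

+25 hours from 2060-11-28 11:20:00 is 2060-11-29 12:20:00 (crosses midnight).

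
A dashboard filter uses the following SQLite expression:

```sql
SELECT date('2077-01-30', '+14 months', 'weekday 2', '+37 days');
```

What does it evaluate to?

2078-05-12

Adding +14 months to 2077-01-30 gives 2078-03-30.
`weekday 2` advances to the next Tuesday; 2078-03-30 is a Wednesday, so it moves forward to 2078-04-05.
April 2078 has 30 days; 25 remain after the 5th, so 26 days reach 2078-05-01.
Advancing 11 more days within May lands on 2078-05-12.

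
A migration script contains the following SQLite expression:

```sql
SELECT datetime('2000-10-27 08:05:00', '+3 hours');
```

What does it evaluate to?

+3 hours from 2000-10-27 08:05:00 is 2000-10-27 11:05:00.

2000-10-27 11:05:00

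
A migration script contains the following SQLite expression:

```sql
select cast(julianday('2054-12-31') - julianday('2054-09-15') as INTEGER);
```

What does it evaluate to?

107

15 days remain in September 2054 after the 15th (30 − 15).
October 2054: 31 days.
November 2054: 30 days.
Then 31 days into December 2054.
Total: 15 + 31 + 30 + 31 = 107.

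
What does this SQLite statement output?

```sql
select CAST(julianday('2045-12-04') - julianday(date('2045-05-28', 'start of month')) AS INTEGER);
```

`start of month` rewinds 2045-05-28 to 2045-05-01.
30 days remain in May 2045 after the 1st (31 − 1).
Full months from June 2045 through November 2045 contribute their day counts.
Then 4 days into December 2045.
Total: 30 + 30 + 31 + 31 + 30 + 31 + 30 + 4 = 217.

217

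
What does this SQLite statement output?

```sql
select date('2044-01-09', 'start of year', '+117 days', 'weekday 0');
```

`start of year` rewinds 2044-01-09 to 2044-01-01.
Applying '+117 days' to 2044-01-01: counting 117 days forward gives 2044-04-27.
`weekday 0` advances to the next Sunday; 2044-04-27 is a Wednesday, so it moves forward to 2044-05-01.

2044-05-01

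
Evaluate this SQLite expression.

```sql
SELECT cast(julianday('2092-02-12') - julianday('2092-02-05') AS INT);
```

7

Both dates are in February 2092: 12 − 5 = 7.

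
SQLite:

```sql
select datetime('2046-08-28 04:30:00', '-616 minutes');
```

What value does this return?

2046-08-27 18:14:00

616 minutes = 10h 16m; -616 minutes from 2046-08-28 04:30:00 is 2046-08-27 18:14:00 (crosses midnight).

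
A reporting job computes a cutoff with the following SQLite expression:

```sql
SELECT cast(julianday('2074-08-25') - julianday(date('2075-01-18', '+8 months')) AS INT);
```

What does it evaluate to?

Adding +8 months to 2075-01-18 gives 2075-09-18.
6 days remain in August 2074 after the 25th (31 − 25).
Full months from September 2074 through August 2075 contribute their day counts.
Then 18 days into September 2075.
Total: 6 + 30 + 31 + 30 + 31 + 31 + 28 + 31 + 30 + 31 + 30 + 31 + 31 + 18 = 389.
The subtraction is earlier − later, so the result is −389 → -389.

-389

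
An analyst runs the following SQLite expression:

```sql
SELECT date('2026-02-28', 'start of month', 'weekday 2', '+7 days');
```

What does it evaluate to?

2026-02-10

`start of month` rewinds 2026-02-28 to 2026-02-01.
`weekday 2` advances to the next Tuesday; 2026-02-01 is a Sunday, so it moves forward to 2026-02-03.
Advancing 7 more days within February lands on 2026-02-10.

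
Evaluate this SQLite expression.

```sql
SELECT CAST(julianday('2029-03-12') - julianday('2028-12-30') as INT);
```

72

1 day remains in December 2028 after the 30th (31 − 30).
January 2029: 31 days.
February 2029: 28 days.
Then 12 days into March 2029.
Total: 1 + 31 + 28 + 12 = 72.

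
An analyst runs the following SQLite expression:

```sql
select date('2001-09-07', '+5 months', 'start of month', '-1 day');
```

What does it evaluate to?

Adding +5 months to 2001-09-07 gives 2002-02-07.
`start of month` rewinds 2002-02-07 to 2002-02-01.
Going back 1 day from 2002-02-01 reaches 2002-01-31 (last day of January, 31 days).

2002-01-31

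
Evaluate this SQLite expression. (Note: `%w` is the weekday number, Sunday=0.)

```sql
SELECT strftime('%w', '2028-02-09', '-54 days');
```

First apply '-54 days': 2028-02-09 → 2027-12-17.
2027-12-17 is a Friday; with Sunday=0 that is 5.

5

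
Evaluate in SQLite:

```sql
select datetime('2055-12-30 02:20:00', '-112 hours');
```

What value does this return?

2055-12-25 10:20:00

-112 hours from 2055-12-30 02:20:00 is 2055-12-25 10:20:00 (crosses midnight).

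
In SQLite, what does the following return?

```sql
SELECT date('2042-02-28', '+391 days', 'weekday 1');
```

2043-03-30

Applying '+391 days' to 2042-02-28: counting 391 days forward gives 2043-03-26.
`weekday 1` advances to the next Monday; 2043-03-26 is a Thursday, so it moves forward to 2043-03-30.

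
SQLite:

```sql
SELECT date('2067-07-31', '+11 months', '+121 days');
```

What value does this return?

2068-10-30

Adding +11 months to 2067-07-31 targets 2068-06-31. June 2068 has only 30 days, so SQLite normalizes the 1-day overflow forward to 2068-07-01.
Applying '+121 days' to 2068-07-01: counting 121 days forward gives 2068-10-30.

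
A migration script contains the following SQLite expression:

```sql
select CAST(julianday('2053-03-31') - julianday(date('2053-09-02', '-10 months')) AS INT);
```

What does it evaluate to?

Adding -10 months to 2053-09-02 gives 2052-11-02.
28 days remain in November 2052 after the 2nd (30 − 2).
December 2052: 31 days.
January 2053: 31 days.
February 2053: 28 days.
Then 31 days into March 2053.
Total: 28 + 31 + 31 + 28 + 31 = 149.

149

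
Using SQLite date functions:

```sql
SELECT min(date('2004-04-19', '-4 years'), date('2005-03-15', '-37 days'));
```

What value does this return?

2000-04-19

date('2004-04-19', '-4 years') → 2000-04-19.
date('2005-03-15', '-37 days') → 2005-02-06.
Earlier of the two is 2000-04-19.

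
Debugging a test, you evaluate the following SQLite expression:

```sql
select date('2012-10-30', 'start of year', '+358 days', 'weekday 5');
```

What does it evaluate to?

2012-12-28

`start of year` rewinds 2012-10-30 to 2012-01-01.
Applying '+358 days' to 2012-01-01: counting 358 days forward gives 2012-12-24.
`weekday 5` advances to the next Friday; 2012-12-24 is a Monday, so it moves forward to 2012-12-28.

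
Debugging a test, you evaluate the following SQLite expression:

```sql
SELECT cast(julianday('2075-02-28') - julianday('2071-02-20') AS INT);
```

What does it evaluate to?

1469

8 days remain in February 2071 after the 20th (28 − 20).
Full months from March 2071 through January 2075 contribute their day counts.
Then 28 days into February 2075.
Total: 8 + 31 + 30 + 31 + 30 + 31 + 31 + 30 + 31 + 30 + 31 + 31 + 29 + 31 + 30 + 31 + 30 + 31 + 31 + 30 + 31 + 30 + 31 + 31 + 28 + 31 + 30 + 31 + 30 + 31 + 31 + 30 + 31 + 30 + 31 + 31 + 28 + 31 + 30 + 31 + 30 + 31 + 31 + 30 + 31 + 30 + 31 + 31 + 28 = 1469.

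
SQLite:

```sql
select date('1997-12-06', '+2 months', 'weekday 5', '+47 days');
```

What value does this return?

1998-03-25

Adding +2 months to 1997-12-06 gives 1998-02-06.
`weekday 5` advances to the next Friday; 1998-02-06 is already a Friday, so it stays at 1998-02-06.
Applying '+47 days' to 1998-02-06: counting 47 days forward gives 1998-03-25.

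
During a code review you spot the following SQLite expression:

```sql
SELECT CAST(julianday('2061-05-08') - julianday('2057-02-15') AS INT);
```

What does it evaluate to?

13 days remain in February 2057 after the 15th (28 − 15).
Full months from March 2057 through April 2061 contribute their day counts.
Then 8 days into May 2061.
Total: 13 + 31 + 30 + 31 + 30 + 31 + 31 + 30 + 31 + 30 + 31 + 31 + 28 + 31 + 30 + 31 + 30 + 31 + 31 + 30 + 31 + 30 + 31 + 31 + 28 + 31 + 30 + 31 + 30 + 31 + 31 + 30 + 31 + 30 + 31 + 31 + 29 + 31 + 30 + 31 + 30 + 31 + 31 + 30 + 31 + 30 + 31 + 31 + 28 + 31 + 30 + 8 = 1543.

1543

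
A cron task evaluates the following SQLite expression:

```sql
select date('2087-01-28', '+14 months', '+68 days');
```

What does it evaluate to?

Adding +14 months to 2087-01-28 gives 2088-03-28.
Applying '+68 days' to 2088-03-28: counting 68 days forward gives 2088-06-04.

2088-06-04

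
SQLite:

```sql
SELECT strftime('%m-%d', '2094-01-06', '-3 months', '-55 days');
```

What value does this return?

First apply '-3 months', '-55 days': 2094-01-06 → 2093-08-12.
`%m-%d` extracts the month-day: 08-12.

08-12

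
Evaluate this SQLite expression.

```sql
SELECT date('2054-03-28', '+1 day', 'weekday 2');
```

Advancing 1 more day within March lands on 2054-03-29.
`weekday 2` advances to the next Tuesday; 2054-03-29 is a Sunday, so it moves forward to 2054-03-31.

2054-03-31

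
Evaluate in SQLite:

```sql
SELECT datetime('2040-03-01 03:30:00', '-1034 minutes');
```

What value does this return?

2040-02-29 10:16:00

1034 minutes = 17h 14m; -1034 minutes from 2040-03-01 03:30:00 is 2040-02-29 10:16:00 (crosses midnight).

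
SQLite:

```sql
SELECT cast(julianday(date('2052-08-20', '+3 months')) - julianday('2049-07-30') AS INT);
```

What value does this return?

Adding +3 months to 2052-08-20 gives 2052-11-20.
1 day remains in July 2049 after the 30th (31 − 30).
Full months from August 2049 through October 2052 contribute their day counts.
Then 20 days into November 2052.
Total: 1 + 31 + 30 + 31 + 30 + 31 + 31 + 28 + 31 + 30 + 31 + 30 + 31 + 31 + 30 + 31 + 30 + 31 + 31 + 28 + 31 + 30 + 31 + 30 + 31 + 31 + 30 + 31 + 30 + 31 + 31 + 29 + 31 + 30 + 31 + 30 + 31 + 31 + 30 + 31 + 20 = 1209.

1209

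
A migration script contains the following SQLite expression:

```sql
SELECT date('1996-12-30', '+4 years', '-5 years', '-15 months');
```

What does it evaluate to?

1994-09-30

Adding +4 years to 1996-12-30 gives 2000-12-30.
Adding -5 years to 2000-12-30 gives 1995-12-30.
Adding -15 months to 1995-12-30 gives 1994-09-30.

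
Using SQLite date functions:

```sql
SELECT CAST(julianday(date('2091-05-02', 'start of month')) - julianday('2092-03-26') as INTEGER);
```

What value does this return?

-330

`start of month` rewinds 2091-05-02 to 2091-05-01.
30 days remain in May 2091 after the 1st (31 − 1).
Full months from June 2091 through February 2092 contribute their day counts.
Then 26 days into March 2092.
Total: 30 + 30 + 31 + 31 + 30 + 31 + 30 + 31 + 31 + 29 + 26 = 330.
The subtraction is earlier − later, so the result is −330 → -330.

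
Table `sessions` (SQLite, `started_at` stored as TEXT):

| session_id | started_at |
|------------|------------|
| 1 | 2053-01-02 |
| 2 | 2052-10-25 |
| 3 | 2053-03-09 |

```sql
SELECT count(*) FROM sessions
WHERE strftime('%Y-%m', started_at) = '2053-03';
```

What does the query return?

Rows with year-month 2053-03: 2053-03-09 → 1.

1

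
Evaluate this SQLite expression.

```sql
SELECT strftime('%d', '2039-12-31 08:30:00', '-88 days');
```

First apply '-88 days': 2039-12-31 08:30:00 → 2039-10-04 08:30:00.
`%d` extracts the 2-digit day of month: 04.

04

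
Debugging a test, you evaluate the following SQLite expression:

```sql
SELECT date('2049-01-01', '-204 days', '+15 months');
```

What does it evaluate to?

2049-09-11

Applying '-204 days' to 2049-01-01: counting 204 days back gives 2048-06-11.
Adding +15 months to 2048-06-11 gives 2049-09-11.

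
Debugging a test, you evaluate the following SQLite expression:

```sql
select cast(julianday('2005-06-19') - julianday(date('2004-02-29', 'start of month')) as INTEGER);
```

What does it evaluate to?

`start of month` rewinds 2004-02-29 to 2004-02-01.
28 days remain in February 2004 after the 1st (29 − 1).
Full months from March 2004 through May 2005 contribute their day counts.
Then 19 days into June 2005.
Total: 28 + 31 + 30 + 31 + 30 + 31 + 31 + 30 + 31 + 30 + 31 + 31 + 28 + 31 + 30 + 31 + 19 = 504.

504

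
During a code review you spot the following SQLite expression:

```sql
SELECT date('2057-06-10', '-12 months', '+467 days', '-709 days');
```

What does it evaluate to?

2055-10-12

Adding -12 months to 2057-06-10 gives 2056-06-10.
Applying '+467 days' to 2056-06-10: counting 467 days forward gives 2057-09-20.
Applying '-709 days' to 2057-09-20: counting 709 days back gives 2055-10-12.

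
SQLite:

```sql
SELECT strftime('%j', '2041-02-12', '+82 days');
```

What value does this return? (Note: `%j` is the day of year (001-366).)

First apply '+82 days': 2041-02-12 → 2041-05-05.
Day-of-year for 2041-05-05: days since 2041-01-01 inclusive = 125, zero-padded to 125.

125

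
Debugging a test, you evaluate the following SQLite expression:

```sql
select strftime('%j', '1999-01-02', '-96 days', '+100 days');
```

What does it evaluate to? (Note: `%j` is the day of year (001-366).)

006

First apply '-96 days', '+100 days': 1999-01-02 → 1999-01-06.
Day-of-year for 1999-01-06: days since 1999-01-01 inclusive = 6, zero-padded to 006.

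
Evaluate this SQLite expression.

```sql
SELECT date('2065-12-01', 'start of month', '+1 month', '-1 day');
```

`start of month` rewinds 2065-12-01 to 2065-12-01.
Adding +1 month to 2065-12-01 gives 2066-01-01.
Going back 1 day from 2066-01-01 reaches 2065-12-31 (last day of December, 31 days).

2065-12-31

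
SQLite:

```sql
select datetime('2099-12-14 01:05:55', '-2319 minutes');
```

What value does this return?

2099-12-12 10:26:55

2319 minutes = 38h 39m; -2319 minutes from 2099-12-14 01:05:55 is 2099-12-12 10:26:55 (crosses midnight).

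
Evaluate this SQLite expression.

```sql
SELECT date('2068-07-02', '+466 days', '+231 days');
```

Applying '+466 days' to 2068-07-02: counting 466 days forward gives 2069-10-11.
Applying '+231 days' to 2069-10-11: counting 231 days forward gives 2070-05-30.

2070-05-30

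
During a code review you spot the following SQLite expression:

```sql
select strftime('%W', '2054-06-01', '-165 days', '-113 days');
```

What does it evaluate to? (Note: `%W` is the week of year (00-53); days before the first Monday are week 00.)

34

First apply '-165 days', '-113 days': 2054-06-01 → 2053-08-27.
2053-08-27 is a Wednesday. SQLite's %W counts Mondays since the year started; the result is 34.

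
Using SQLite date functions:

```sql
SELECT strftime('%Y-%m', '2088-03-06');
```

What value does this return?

`%Y-%m` extracts the year-month: 2088-03.

2088-03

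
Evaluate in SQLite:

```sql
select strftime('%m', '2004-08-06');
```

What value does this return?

08

`%m` extracts the 2-digit month (01-12): 08.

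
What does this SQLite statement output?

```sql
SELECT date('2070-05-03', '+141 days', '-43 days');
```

2070-08-09

Applying '+141 days' to 2070-05-03: counting 141 days forward gives 2070-09-21.
Applying '-43 days' to 2070-09-21: counting 43 days back gives 2070-08-09.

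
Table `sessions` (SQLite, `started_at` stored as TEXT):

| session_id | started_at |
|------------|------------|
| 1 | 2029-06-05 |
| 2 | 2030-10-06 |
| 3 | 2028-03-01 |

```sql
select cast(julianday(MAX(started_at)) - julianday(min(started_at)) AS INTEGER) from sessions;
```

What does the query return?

949

MIN = 2028-03-01, MAX = 2030-10-06.
30 days remain in March 2028 after the 1st (31 − 1).
Full months from April 2028 through September 2030 contribute their day counts.
Then 6 days into October 2030.
Total: 30 + 30 + 31 + 30 + 31 + 31 + 30 + 31 + 30 + 31 + 31 + 28 + 31 + 30 + 31 + 30 + 31 + 31 + 30 + 31 + 30 + 31 + 31 + 28 + 31 + 30 + 31 + 30 + 31 + 31 + 30 + 6 = 949.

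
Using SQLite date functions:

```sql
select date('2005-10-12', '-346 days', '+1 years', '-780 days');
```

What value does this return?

2003-09-12

Applying '-346 days' to 2005-10-12: counting 346 days back gives 2004-10-31.
Adding +1 year to 2004-10-31 gives 2005-10-31.
Applying '-780 days' to 2005-10-31: counting 780 days back gives 2003-09-12.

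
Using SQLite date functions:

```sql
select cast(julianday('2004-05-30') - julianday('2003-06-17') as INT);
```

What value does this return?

348

13 days remain in June 2003 after the 17th (30 − 17).
Full months from July 2003 through April 2004 contribute their day counts.
Then 30 days into May 2004.
Total: 13 + 31 + 31 + 30 + 31 + 30 + 31 + 31 + 29 + 31 + 30 + 30 = 348.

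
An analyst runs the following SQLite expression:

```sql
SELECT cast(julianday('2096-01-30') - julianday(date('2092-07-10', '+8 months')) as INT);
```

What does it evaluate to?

Adding +8 months to 2092-07-10 gives 2093-03-10.
21 days remain in March 2093 after the 10th (31 − 10).
Full months from April 2093 through December 2095 contribute their day counts.
Then 30 days into January 2096.
Total: 21 + 30 + 31 + 30 + 31 + 31 + 30 + 31 + 30 + 31 + 31 + 28 + 31 + 30 + 31 + 30 + 31 + 31 + 30 + 31 + 30 + 31 + 31 + 28 + 31 + 30 + 31 + 30 + 31 + 31 + 30 + 31 + 30 + 31 + 30 = 1056.

1056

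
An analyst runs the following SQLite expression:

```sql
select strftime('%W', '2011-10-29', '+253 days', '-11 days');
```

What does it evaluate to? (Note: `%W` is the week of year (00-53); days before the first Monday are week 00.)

26

First apply '+253 days', '-11 days': 2011-10-29 → 2012-06-27.
2012-06-27 is a Wednesday. SQLite's %W counts Mondays since the year started; the result is 26.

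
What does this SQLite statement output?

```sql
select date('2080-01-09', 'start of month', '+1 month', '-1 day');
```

`start of month` rewinds 2080-01-09 to 2080-01-01.
Adding +1 month to 2080-01-01 gives 2080-02-01.
Going back 1 day from 2080-02-01 reaches 2080-01-31 (last day of January, 31 days).

2080-01-31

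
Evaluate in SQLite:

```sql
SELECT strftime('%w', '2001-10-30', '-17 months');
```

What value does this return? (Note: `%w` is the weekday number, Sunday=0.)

2

First apply '-17 months': 2001-10-30 → 2000-05-30.
2000-05-30 is a Tuesday; with Sunday=0 that is 2.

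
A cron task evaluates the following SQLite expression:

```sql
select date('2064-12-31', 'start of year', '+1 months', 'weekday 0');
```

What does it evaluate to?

`start of year` rewinds 2064-12-31 to 2064-01-01.
Adding +1 month to 2064-01-01 gives 2064-02-01.
`weekday 0` advances to the next Sunday; 2064-02-01 is a Friday, so it moves forward to 2064-02-03.

2064-02-03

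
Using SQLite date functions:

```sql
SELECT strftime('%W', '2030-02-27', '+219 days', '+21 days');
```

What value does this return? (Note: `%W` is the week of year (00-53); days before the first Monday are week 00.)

First apply '+219 days', '+21 days': 2030-02-27 → 2030-10-25.
2030-10-25 is a Friday. SQLite's %W counts Mondays since the year started; the result is 42.

42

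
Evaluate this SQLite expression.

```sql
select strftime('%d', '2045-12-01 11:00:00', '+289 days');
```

First apply '+289 days': 2045-12-01 11:00:00 → 2046-09-16 11:00:00.
`%d` extracts the 2-digit day of month: 16.

16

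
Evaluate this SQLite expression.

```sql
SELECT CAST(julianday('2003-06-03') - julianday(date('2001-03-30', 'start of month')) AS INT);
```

824

`start of month` rewinds 2001-03-30 to 2001-03-01.
30 days remain in March 2001 after the 1st (31 − 1).
Full months from April 2001 through May 2003 contribute their day counts.
Then 3 days into June 2003.
Total: 30 + 30 + 31 + 30 + 31 + 31 + 30 + 31 + 30 + 31 + 31 + 28 + 31 + 30 + 31 + 30 + 31 + 31 + 30 + 31 + 30 + 31 + 31 + 28 + 31 + 30 + 31 + 3 = 824.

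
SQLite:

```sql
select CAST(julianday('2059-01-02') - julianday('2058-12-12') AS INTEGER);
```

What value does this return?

21

19 days remain in December 2058 after the 12th (31 − 12).
Then 2 days into January 2059.
Total: 19 + 2 = 21.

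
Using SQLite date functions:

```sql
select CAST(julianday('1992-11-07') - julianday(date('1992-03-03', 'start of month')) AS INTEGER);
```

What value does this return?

`start of month` rewinds 1992-03-03 to 1992-03-01.
30 days remain in March 1992 after the 1st (31 − 1).
Full months from April 1992 through October 1992 contribute their day counts.
Then 7 days into November 1992.
Total: 30 + 30 + 31 + 30 + 31 + 31 + 30 + 31 + 7 = 251.

251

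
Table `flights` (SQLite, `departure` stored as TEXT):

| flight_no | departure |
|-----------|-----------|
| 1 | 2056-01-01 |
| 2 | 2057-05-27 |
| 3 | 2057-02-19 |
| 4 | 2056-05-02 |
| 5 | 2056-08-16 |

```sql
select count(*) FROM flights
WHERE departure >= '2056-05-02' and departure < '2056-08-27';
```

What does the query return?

2

Rows in [2056-05-02, 2056-08-27): 2056-05-02, 2056-08-16 → 2 rows.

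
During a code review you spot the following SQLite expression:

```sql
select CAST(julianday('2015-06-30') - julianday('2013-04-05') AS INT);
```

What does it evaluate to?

25 days remain in April 2013 after the 5th (30 − 5).
Full months from May 2013 through May 2015 contribute their day counts.
Then 30 days into June 2015.
Total: 25 + 31 + 30 + 31 + 31 + 30 + 31 + 30 + 31 + 31 + 28 + 31 + 30 + 31 + 30 + 31 + 31 + 30 + 31 + 30 + 31 + 31 + 28 + 31 + 30 + 31 + 30 = 816.

816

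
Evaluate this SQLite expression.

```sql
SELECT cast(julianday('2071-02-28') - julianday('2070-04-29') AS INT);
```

1 day remains in April 2070 after the 29th (30 − 29).
Full months from May 2070 through January 2071 contribute their day counts.
Then 28 days into February 2071.
Total: 1 + 31 + 30 + 31 + 31 + 30 + 31 + 30 + 31 + 31 + 28 = 305.

305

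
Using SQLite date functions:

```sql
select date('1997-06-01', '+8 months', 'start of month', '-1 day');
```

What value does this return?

1998-01-31

Adding +8 months to 1997-06-01 gives 1998-02-01.
`start of month` rewinds 1998-02-01 to 1998-02-01.
Going back 1 day from 1998-02-01 reaches 1998-01-31 (last day of January, 31 days).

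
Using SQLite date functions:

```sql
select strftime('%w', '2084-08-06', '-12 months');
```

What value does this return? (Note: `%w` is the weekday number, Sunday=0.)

First apply '-12 months': 2084-08-06 → 2083-08-06.
2083-08-06 is a Friday; with Sunday=0 that is 5.

5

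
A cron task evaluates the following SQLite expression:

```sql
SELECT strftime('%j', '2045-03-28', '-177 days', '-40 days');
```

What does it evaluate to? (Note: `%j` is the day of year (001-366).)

236

First apply '-177 days', '-40 days': 2045-03-28 → 2044-08-23.
Day-of-year for 2044-08-23: days since 2044-01-01 inclusive = 236, zero-padded to 236.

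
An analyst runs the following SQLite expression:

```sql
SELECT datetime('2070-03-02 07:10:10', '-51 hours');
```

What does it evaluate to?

2070-02-28 04:10:10

-51 hours from 2070-03-02 07:10:10 is 2070-02-28 04:10:10 (crosses midnight).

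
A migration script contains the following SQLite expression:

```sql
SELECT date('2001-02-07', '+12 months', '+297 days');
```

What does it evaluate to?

2002-12-01

Adding +12 months to 2001-02-07 gives 2002-02-07.
Applying '+297 days' to 2002-02-07: counting 297 days forward gives 2002-12-01.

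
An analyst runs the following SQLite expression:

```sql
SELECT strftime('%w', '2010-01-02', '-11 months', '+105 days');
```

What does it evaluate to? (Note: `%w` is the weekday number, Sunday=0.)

First apply '-11 months', '+105 days': 2010-01-02 → 2009-05-18.
2009-05-18 is a Monday; with Sunday=0 that is 1.

1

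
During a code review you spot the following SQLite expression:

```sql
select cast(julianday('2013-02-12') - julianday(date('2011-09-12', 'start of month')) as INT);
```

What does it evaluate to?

`start of month` rewinds 2011-09-12 to 2011-09-01.
29 days remain in September 2011 after the 1st (30 − 1).
Full months from October 2011 through January 2013 contribute their day counts.
Then 12 days into February 2013.
Total: 29 + 31 + 30 + 31 + 31 + 29 + 31 + 30 + 31 + 30 + 31 + 31 + 30 + 31 + 30 + 31 + 31 + 12 = 530.

530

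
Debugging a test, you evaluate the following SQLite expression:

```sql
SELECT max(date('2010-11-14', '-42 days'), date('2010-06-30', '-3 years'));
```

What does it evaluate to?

date('2010-11-14', '-42 days') → 2010-10-03.
date('2010-06-30', '-3 years') → 2007-06-30.
Later of the two is 2010-10-03.

2010-10-03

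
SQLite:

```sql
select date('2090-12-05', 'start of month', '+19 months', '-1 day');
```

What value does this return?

2092-06-30

`start of month` rewinds 2090-12-05 to 2090-12-01.
Adding +19 months to 2090-12-01 gives 2092-07-01.
Going back 1 day from 2092-07-01 reaches 2092-06-30 (last day of June, 30 days).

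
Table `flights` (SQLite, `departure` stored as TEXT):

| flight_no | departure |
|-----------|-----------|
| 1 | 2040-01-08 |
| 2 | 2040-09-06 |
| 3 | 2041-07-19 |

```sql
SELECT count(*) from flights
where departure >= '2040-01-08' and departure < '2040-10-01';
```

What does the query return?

Rows in [2040-01-08, 2040-10-01): 2040-01-08, 2040-09-06 → 2 rows.

2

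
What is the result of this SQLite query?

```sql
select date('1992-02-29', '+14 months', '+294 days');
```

1994-02-17

Adding +14 months to 1992-02-29 gives 1993-04-29.
Applying '+294 days' to 1993-04-29: counting 294 days forward gives 1994-02-17.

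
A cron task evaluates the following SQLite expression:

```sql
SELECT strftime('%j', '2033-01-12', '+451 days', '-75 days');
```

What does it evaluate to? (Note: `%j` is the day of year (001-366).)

First apply '+451 days', '-75 days': 2033-01-12 → 2034-01-23.
Day-of-year for 2034-01-23: days since 2034-01-01 inclusive = 23, zero-padded to 023.

023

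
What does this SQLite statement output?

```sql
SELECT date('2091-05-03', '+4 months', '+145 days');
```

Adding +4 months to 2091-05-03 gives 2091-09-03.
Applying '+145 days' to 2091-09-03: counting 145 days forward gives 2092-01-26.

2092-01-26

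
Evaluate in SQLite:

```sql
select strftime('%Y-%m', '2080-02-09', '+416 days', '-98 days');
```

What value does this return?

First apply '+416 days', '-98 days': 2080-02-09 → 2080-12-23.
`%Y-%m` extracts the year-month: 2080-12.

2080-12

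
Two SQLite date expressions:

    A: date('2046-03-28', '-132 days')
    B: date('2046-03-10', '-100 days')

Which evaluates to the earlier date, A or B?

A

A = 2045-11-16.
B = 2045-11-30.
A is earlier.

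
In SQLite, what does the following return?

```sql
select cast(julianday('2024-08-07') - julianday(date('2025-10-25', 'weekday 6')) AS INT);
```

-444

`weekday 6` advances to the next Saturday; 2025-10-25 is already a Saturday, so it stays at 2025-10-25.
24 days remain in August 2024 after the 7th (31 − 7).
Full months from September 2024 through September 2025 contribute their day counts.
Then 25 days into October 2025.
Total: 24 + 30 + 31 + 30 + 31 + 31 + 28 + 31 + 30 + 31 + 30 + 31 + 31 + 30 + 25 = 444.
The subtraction is earlier − later, so the result is −444 → -444.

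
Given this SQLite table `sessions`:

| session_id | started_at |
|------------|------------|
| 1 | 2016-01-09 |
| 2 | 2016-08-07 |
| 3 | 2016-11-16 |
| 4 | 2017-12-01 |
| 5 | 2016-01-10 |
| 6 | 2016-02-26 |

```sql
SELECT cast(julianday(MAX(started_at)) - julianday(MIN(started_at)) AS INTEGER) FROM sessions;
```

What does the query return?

MIN = 2016-01-09, MAX = 2017-12-01.
22 days remain in January 2016 after the 9th (31 − 9).
Full months from February 2016 through November 2017 contribute their day counts.
Then 1 day into December 2017.
Total: 22 + 29 + 31 + 30 + 31 + 30 + 31 + 31 + 30 + 31 + 30 + 31 + 31 + 28 + 31 + 30 + 31 + 30 + 31 + 31 + 30 + 31 + 30 + 1 = 692.

692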